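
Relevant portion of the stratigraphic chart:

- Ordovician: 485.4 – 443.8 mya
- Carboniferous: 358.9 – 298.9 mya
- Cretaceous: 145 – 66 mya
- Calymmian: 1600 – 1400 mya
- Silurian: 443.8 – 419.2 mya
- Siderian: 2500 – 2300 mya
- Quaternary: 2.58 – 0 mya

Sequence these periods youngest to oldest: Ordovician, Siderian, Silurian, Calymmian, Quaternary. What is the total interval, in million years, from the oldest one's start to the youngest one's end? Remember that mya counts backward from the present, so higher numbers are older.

Quaternary → Silurian → Ordovician → Calymmian → Siderian; total span 2500 Myr

Start ages (Ma): Siderian 2500, Calymmian 1600, Ordovician 485.4, Silurian 443.8, Quaternary 2.58.
Ordered youngest to oldest: Quaternary, Silurian, Ordovician, Calymmian, Siderian.
Span = 2500 − 0 = 2500 Myr.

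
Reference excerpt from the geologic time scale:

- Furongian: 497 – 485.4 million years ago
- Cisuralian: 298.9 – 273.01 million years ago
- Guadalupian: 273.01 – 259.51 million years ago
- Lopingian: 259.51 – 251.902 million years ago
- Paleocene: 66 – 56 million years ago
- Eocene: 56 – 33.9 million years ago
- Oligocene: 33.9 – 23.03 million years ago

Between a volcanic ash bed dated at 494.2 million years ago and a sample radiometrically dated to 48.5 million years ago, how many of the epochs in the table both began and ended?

4

494.2 Ma sits inside the Furongian (497–485.4) and 48.5 Ma inside the Eocene (56–33.9); neither of those is wholly between the two dates.
The listed epochs lying completely between them are Cisuralian, Guadalupian, Lopingian, Paleocene — 4 in all.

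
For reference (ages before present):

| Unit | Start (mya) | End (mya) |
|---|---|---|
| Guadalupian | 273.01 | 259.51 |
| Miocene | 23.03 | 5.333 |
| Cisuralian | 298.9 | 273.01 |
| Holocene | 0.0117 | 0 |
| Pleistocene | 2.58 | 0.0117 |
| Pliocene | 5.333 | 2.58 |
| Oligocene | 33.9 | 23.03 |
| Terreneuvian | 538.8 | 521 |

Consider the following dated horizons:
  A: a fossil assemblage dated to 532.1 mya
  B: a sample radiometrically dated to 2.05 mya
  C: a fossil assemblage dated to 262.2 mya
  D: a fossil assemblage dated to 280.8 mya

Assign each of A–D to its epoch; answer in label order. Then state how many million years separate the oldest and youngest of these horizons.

A — Terreneuvian; B — Pleistocene; C — Guadalupian; D — Cisuralian; span 530.05 million years

Match each age against the start–end ranges in the excerpt: A = 532.1 Ma → Terreneuvian (538.8–521); B = 2.05 Ma → Pleistocene (2.58–0.0117); C = 262.2 Ma → Guadalupian (273.01–259.51); D = 280.8 Ma → Cisuralian (298.9–273.01).
The largest age is 532.1 Ma and the smallest is 2.05 Ma; their difference is 530.05 Myr.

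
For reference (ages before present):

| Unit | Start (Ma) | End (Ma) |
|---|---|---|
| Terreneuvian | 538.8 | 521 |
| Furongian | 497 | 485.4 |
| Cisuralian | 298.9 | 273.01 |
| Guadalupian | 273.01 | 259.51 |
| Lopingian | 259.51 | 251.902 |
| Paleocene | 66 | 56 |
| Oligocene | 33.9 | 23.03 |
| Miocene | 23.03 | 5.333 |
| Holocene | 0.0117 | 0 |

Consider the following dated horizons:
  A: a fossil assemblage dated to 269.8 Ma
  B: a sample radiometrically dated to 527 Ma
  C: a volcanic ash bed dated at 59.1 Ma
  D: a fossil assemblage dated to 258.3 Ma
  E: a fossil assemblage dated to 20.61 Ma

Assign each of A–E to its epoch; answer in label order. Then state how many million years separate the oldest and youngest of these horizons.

A — Guadalupian; B — Terreneuvian; C — Paleocene; D — Lopingian; E — Miocene; span 506.39 million years

Match each age against the start–end ranges in the excerpt: A = 269.8 Ma → Guadalupian (273.01–259.51); B = 527 Ma → Terreneuvian (538.8–521); C = 59.1 Ma → Paleocene (66–56); D = 258.3 Ma → Lopingian (259.51–251.902); E = 20.61 Ma → Miocene (23.03–5.333).
The largest age is 527 Ma and the smallest is 20.61 Ma; their difference is 506.39 Myr.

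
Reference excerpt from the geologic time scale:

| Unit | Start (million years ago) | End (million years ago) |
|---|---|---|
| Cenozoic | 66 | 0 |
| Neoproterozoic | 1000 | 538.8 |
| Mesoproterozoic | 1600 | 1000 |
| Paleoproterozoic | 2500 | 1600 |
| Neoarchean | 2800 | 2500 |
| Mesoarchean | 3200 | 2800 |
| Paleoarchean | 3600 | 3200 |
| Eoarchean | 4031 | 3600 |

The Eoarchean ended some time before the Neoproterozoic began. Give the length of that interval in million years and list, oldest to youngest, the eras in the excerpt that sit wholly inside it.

End of Eoarchean = 3600 Ma; start of Neoproterozoic = 1000 Ma.
Gap = 3600 − 1000 = 2600 Myr.
Eras wholly inside 3600–1000 Ma: Paleoarchean (3600–3200), Mesoarchean (3200–2800), Neoarchean (2800–2500), Paleoproterozoic (2500–1600), Mesoproterozoic (1600–1000).

2600 million years; Paleoarchean, Mesoarchean, Neoarchean, Paleoproterozoic, Mesoproterozoic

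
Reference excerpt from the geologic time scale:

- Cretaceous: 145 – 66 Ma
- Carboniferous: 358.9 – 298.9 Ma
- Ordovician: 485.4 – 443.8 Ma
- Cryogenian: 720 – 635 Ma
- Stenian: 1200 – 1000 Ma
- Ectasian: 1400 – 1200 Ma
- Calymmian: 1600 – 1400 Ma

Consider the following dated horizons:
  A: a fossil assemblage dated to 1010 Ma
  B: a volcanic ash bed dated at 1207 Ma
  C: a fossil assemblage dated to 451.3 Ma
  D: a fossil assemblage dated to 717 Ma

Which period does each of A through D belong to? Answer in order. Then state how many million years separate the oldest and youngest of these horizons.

A — Stenian; B — Ectasian; C — Ordovician; D — Cryogenian; span 755.7 million years

A: 1010 Ma lies in 1200–1000 Ma, so Stenian.
B: 1207 Ma lies in 1400–1200 Ma, so Ectasian.
C: 451.3 Ma lies in 485.4–443.8 Ma, so Ordovician.
D: 717 Ma lies in 720–635 Ma, so Cryogenian.
Oldest = 1207 Ma, youngest = 451.3 Ma → span 755.7 Myr.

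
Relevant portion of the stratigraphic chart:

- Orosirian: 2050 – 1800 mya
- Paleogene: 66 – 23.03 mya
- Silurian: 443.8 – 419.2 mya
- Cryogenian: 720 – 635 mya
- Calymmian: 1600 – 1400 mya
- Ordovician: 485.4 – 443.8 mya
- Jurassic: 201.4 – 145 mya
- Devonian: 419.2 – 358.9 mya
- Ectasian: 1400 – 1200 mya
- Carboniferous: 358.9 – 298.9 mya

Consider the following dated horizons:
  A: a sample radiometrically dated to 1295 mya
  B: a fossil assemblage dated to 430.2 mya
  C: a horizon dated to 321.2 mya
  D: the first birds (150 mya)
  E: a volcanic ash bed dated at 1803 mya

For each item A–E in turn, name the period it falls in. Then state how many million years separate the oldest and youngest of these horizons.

A — Ectasian; B — Silurian; C — Carboniferous; D — Jurassic; E — Orosirian; span 1653 million years

Match each age against the start–end ranges in the excerpt: A = 1295 Ma → Ectasian (1400–1200); B = 430.2 Ma → Silurian (443.8–419.2); C = 321.2 Ma → Carboniferous (358.9–298.9); D = 150 Ma → Jurassic (201.4–145); E = 1803 Ma → Orosirian (2050–1800).
The largest age is 1803 Ma and the smallest is 150 Ma; their difference is 1653 Myr.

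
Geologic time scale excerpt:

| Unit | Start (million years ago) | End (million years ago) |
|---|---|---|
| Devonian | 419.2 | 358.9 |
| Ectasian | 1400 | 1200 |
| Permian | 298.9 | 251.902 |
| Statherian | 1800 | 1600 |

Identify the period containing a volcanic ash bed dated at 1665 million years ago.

Statherian

1665 Ma lies between 1800 and 1600 Ma, so it falls in the Statherian.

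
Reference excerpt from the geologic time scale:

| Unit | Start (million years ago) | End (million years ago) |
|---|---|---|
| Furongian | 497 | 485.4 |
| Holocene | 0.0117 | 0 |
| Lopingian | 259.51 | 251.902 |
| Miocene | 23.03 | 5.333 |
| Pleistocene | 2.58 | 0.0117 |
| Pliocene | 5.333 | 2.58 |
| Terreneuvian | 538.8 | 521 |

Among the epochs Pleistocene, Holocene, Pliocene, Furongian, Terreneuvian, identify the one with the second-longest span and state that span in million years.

Furongian, 11.6 million years

Start − end for each: Pleistocene 2.58 − 0.0117 = 2.5683; Holocene 0.0117 − 0 = 0.0117; Pliocene 5.333 − 2.58 = 2.753; Furongian 497 − 485.4 = 11.6; Terreneuvian 538.8 − 521 = 17.8.
Ranking these from longest: Terreneuvian > Furongian > Pliocene > Pleistocene > Holocene.
Position 2 in that ranking is Furongian, which lasted 11.6 Myr.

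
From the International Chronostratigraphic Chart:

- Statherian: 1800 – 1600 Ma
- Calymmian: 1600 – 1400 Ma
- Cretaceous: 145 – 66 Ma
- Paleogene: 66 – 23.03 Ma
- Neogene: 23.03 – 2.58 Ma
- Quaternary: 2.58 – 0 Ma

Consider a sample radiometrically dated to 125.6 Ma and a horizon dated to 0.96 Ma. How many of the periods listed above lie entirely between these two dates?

2

The older date is 125.6 Ma and the younger is 0.96 Ma.
Periods with start < 125.6 and end > 0.96 Ma: Paleogene (66–23.03), Neogene (23.03–2.58).
That is 2 complete periods.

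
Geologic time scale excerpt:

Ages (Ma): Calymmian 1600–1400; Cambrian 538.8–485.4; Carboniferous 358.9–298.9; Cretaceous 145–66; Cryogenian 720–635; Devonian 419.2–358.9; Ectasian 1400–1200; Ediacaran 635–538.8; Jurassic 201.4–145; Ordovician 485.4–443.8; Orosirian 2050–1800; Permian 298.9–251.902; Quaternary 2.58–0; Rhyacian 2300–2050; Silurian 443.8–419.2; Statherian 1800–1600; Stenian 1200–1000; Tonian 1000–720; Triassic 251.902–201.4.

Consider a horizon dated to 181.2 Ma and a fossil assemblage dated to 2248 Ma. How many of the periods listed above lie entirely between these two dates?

The older date is 2248 Ma and the younger is 181.2 Ma.
Periods with start < 2248 and end > 181.2 Ma: Orosirian (2050–1800), Statherian (1800–1600), Calymmian (1600–1400), Ectasian (1400–1200), Stenian (1200–1000), Tonian (1000–720), Cryogenian (720–635), Ediacaran (635–538.8), Cambrian (538.8–485.4), Ordovician (485.4–443.8), Silurian (443.8–419.2), Devonian (419.2–358.9), Carboniferous (358.9–298.9), Permian (298.9–251.902), Triassic (251.902–201.4).
That is 15 complete periods.

15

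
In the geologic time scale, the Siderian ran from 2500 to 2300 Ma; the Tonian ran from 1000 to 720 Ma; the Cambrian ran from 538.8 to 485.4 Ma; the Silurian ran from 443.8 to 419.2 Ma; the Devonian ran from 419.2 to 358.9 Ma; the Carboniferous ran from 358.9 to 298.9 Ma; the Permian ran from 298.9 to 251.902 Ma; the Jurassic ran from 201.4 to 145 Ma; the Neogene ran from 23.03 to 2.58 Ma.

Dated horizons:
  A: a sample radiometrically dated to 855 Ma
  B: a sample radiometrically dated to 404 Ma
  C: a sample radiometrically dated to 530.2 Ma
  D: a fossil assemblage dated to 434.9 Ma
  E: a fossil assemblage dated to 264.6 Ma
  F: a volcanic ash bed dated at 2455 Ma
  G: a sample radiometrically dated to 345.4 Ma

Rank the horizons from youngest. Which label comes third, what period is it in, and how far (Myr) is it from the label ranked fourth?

B, in the Devonian; 30.9 million years to D

Sorted youngest-first by Ma: E (264.6), G (345.4), B (404), D (434.9), C (530.2), A (855), F (2455).
The third youngest is B at 404 Ma, which lies in 419.2–358.9 Ma: the Devonian.
The fourth youngest is D at 434.9 Ma; separation = |404 − 434.9| = 30.9 Myr.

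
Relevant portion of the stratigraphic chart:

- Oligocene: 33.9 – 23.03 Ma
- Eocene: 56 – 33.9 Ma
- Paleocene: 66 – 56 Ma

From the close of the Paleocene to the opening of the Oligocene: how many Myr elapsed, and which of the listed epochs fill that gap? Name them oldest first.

The Paleocene closes at 56 Ma and the Oligocene opens at 33.9 Ma, so the interval is 56 − 33.9 = 22.1 Myr.
An epoch fits inside if it starts at or after 56 Ma and ends at or before 33.9 Ma; oldest first that gives Eocene.

22.1 million years; Eocene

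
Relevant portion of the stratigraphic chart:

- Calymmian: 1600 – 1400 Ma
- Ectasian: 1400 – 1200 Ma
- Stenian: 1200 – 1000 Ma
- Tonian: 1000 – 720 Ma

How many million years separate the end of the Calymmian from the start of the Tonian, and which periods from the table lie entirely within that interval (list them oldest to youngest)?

400 million years; Ectasian, Stenian

The Calymmian closes at 1400 Ma and the Tonian opens at 1000 Ma, so the interval is 1400 − 1000 = 400 Myr.
A period fits inside if it starts at or after 1400 Ma and ends at or before 1000 Ma; oldest first that gives Ectasian, Stenian.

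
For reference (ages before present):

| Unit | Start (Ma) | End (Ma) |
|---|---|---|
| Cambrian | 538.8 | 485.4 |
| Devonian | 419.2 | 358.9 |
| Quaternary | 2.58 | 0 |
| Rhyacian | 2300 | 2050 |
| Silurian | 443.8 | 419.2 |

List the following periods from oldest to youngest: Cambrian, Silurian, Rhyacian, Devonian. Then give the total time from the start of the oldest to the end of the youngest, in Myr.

From the excerpt: Cambrian 538.8–485.4; Silurian 443.8–419.2; Rhyacian 2300–2050; Devonian 419.2–358.9 (Ma).
Larger Ma is earlier, so the oldest is Rhyacian and the youngest is Devonian; oldest to youngest: Rhyacian, Cambrian, Silurian, Devonian.
Oldest start 2300 minus youngest end 358.9 gives 1941.1 Myr overall.

Rhyacian, Cambrian, Silurian, Devonian; total span 1941.1 Myr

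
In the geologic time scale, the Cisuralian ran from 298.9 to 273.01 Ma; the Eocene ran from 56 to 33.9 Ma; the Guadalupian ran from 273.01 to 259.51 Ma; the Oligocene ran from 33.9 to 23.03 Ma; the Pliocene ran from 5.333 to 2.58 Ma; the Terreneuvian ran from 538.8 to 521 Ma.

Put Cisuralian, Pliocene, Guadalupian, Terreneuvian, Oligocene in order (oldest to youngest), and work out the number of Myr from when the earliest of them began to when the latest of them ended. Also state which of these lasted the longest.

Start ages (Ma): Terreneuvian 538.8, Cisuralian 298.9, Guadalupian 273.01, Oligocene 33.9, Pliocene 5.333.
Ordered oldest to youngest: Terreneuvian, Cisuralian, Guadalupian, Oligocene, Pliocene.
Span = 538.8 − 2.58 = 536.22 Myr.
Durations: Pliocene 2.753, Terreneuvian 17.8, Guadalupian 13.5, Cisuralian 25.89, Oligocene 10.87 → longest is Cisuralian (25.89 Myr).

Terreneuvian → Cisuralian → Guadalupian → Oligocene → Pliocene; total span 536.22 Myr; longest is Cisuralian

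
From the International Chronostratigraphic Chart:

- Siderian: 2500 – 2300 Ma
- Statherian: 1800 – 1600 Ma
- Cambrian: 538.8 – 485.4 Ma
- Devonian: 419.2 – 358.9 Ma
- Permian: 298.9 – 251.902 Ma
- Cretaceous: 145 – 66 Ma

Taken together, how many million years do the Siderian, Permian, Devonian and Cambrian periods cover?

360.698 million years

Each duration: Siderian = 200; Permian = 46.998; Devonian = 60.3; Cambrian = 53.4.
Sum: 200 + 46.998 + 60.3 + 53.4 = 360.698 Myr.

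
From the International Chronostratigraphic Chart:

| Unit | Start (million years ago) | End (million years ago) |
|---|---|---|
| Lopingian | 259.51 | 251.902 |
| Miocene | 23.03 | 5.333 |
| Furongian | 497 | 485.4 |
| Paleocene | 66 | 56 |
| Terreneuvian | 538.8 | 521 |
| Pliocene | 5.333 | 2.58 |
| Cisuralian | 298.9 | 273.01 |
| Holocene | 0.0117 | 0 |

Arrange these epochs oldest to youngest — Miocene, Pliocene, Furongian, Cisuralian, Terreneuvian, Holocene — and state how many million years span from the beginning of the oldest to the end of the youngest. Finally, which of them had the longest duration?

Terreneuvian, Furongian, Cisuralian, Miocene, Pliocene, Holocene; total span 538.8 Myr; longest is Cisuralian

From the excerpt: Miocene 23.03–5.333; Pliocene 5.333–2.58; Furongian 497–485.4; Cisuralian 298.9–273.01; Terreneuvian 538.8–521; Holocene 0.0117–0 (Ma).
Larger Ma is earlier, so the oldest is Terreneuvian and the youngest is Holocene; oldest to youngest: Terreneuvian, Furongian, Cisuralian, Miocene, Pliocene, Holocene.
Oldest start 538.8 minus youngest end 0 gives 538.8 Myr overall.
Individual lengths (start − end): Terreneuvian 17.8; Miocene 17.697; Cisuralian 25.89; Holocene 0.0117; Pliocene 2.753; Furongian 11.6. The largest is Cisuralian at 25.89 Myr.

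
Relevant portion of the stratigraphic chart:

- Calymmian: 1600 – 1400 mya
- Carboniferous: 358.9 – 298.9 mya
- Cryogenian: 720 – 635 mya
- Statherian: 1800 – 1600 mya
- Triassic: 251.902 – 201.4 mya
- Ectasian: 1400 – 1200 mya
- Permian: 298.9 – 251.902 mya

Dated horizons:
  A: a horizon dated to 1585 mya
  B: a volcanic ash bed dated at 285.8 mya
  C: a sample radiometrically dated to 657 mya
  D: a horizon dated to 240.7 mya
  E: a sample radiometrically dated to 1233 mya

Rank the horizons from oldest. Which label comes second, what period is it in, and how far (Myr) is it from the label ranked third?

Larger Ma means older, so oldest first: A 1585 > E 1233 > C 657 > B 285.8 > D 240.7.
Counting 2 along gives E (1233 Ma); the excerpt puts that inside the Ectasian, 1400–1200 Ma.
Next in line is C (657 Ma), and 1233 − 657 = 576 Myr.

E, in the Ectasian; 576 million years to C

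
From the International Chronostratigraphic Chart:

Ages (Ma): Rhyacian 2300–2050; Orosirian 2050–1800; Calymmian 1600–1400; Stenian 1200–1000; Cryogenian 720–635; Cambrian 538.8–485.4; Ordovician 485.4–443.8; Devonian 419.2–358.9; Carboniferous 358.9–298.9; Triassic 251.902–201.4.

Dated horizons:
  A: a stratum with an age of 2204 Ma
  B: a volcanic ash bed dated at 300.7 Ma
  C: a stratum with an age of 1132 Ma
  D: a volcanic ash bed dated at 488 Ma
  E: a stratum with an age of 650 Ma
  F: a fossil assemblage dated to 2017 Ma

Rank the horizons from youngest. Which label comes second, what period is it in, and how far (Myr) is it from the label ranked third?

Sorted youngest-first by Ma: B (300.7), D (488), E (650), C (1132), F (2017), A (2204).
The second youngest is D at 488 Ma, which lies in 538.8–485.4 Ma: the Cambrian.
The third youngest is E at 650 Ma; separation = |488 − 650| = 162 Myr.

D, in the Cambrian; 162 million years to E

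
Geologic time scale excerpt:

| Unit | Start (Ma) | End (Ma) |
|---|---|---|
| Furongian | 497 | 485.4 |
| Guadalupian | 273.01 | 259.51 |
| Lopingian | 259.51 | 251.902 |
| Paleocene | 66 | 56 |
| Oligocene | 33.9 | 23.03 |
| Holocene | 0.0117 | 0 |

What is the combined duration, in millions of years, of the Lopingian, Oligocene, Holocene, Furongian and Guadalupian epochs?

43.5897 million years

Each duration: Lopingian = 7.608; Oligocene = 10.87; Holocene = 0.0117; Furongian = 11.6; Guadalupian = 13.5.
Sum: 7.608 + 10.87 + 0.0117 + 11.6 + 13.5 = 43.5897 Myr.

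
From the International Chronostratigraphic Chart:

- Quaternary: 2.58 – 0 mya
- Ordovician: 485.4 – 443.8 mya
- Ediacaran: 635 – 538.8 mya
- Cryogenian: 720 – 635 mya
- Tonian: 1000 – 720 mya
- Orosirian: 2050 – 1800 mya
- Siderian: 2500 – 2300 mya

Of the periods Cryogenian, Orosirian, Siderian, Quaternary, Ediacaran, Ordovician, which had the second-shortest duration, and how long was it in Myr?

Durations: Cryogenian 85; Orosirian 250; Siderian 200; Quaternary 2.58; Ediacaran 96.2; Ordovician 41.6 Myr.
Sorted shortest-first: Quaternary (2.58), Ordovician (41.6), Cryogenian (85), Ediacaran (96.2), Siderian (200), Orosirian (250).
The second shortest is Ordovician at 41.6 Myr.

Ordovician, 41.6 million years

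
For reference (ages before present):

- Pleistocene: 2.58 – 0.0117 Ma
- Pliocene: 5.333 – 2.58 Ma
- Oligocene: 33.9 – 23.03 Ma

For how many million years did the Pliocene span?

5.333 − 2.58 = 2.753 million years.

2.753 million years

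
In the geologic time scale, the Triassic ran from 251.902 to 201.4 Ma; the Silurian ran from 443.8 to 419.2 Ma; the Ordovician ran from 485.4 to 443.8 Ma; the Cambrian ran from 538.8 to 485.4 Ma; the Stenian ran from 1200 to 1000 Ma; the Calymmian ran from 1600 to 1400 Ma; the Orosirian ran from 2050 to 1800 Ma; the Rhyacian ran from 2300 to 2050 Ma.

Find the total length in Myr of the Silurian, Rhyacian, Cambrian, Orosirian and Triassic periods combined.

628.502 million years

Each duration: Silurian = 24.6; Rhyacian = 250; Cambrian = 53.4; Orosirian = 250; Triassic = 50.502.
Sum: 24.6 + 250 + 53.4 + 250 + 50.502 = 628.502 Myr.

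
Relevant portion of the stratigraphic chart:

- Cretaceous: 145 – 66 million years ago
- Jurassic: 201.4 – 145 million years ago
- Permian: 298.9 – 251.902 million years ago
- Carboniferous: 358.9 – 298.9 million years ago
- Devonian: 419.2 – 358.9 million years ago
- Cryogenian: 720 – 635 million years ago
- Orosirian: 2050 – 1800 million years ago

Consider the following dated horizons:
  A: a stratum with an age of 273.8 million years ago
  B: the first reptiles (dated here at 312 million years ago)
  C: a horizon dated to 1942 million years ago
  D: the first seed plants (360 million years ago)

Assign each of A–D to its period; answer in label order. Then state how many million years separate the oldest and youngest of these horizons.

Match each age against the start–end ranges in the excerpt: A = 273.8 Ma → Permian (298.9–251.902); B = 312 Ma → Carboniferous (358.9–298.9); C = 1942 Ma → Orosirian (2050–1800); D = 360 Ma → Devonian (419.2–358.9).
The largest age is 1942 Ma and the smallest is 273.8 Ma; their difference is 1668.2 Myr.

A — Permian; B — Carboniferous; C — Orosirian; D — Devonian; span 1668.2 million years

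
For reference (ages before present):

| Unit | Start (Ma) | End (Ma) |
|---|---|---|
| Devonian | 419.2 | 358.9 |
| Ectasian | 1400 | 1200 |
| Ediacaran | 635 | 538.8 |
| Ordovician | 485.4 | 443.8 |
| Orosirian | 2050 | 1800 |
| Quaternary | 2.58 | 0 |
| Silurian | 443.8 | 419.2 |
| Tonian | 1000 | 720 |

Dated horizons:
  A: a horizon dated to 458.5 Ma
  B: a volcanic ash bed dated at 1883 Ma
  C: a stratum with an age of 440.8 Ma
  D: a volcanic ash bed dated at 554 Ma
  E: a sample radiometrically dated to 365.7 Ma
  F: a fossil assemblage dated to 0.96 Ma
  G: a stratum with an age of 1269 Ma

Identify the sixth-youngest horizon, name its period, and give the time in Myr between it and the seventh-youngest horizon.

G, in the Ectasian; 614 million years to B

Smaller Ma means younger, so youngest first: F 0.96 < E 365.7 < C 440.8 < A 458.5 < D 554 < G 1269 < B 1883.
Counting 6 along gives G (1269 Ma); the excerpt puts that inside the Ectasian, 1400–1200 Ma.
Next in line is B (1883 Ma), and 1883 − 1269 = 614 Myr.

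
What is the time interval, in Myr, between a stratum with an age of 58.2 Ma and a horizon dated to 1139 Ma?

1139 − 58.2 = 1080.8 million years.

1080.8 million years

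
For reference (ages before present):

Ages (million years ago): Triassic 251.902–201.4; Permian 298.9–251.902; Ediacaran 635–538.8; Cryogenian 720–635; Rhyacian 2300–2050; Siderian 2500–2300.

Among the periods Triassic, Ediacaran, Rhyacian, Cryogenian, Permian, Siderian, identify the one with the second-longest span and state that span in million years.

Durations: Triassic 50.502; Ediacaran 96.2; Rhyacian 250; Cryogenian 85; Permian 46.998; Siderian 200 Myr.
Sorted longest-first: Rhyacian (250), Siderian (200), Ediacaran (96.2), Cryogenian (85), Triassic (50.502), Permian (46.998).
The second longest is Siderian at 200 Myr.

Siderian, 200 million years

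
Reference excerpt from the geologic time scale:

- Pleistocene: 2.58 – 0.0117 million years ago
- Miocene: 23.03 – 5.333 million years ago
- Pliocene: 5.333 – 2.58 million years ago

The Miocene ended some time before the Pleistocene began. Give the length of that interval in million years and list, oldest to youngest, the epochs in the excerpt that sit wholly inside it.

The Miocene closes at 5.333 Ma and the Pleistocene opens at 2.58 Ma, so the interval is 5.333 − 2.58 = 2.753 Myr.
An epoch fits inside if it starts at or after 5.333 Ma and ends at or before 2.58 Ma; oldest first that gives Pliocene.

2.753 million years; Pliocene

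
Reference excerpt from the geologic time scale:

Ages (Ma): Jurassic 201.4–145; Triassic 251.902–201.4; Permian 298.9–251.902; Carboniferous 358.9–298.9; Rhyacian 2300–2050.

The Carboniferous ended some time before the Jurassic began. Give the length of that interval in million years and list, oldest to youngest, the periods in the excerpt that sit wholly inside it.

97.5 million years; Permian, Triassic

The Carboniferous closes at 298.9 Ma and the Jurassic opens at 201.4 Ma, so the interval is 298.9 − 201.4 = 97.5 Myr.
A period fits inside if it starts at or after 298.9 Ma and ends at or before 201.4 Ma; oldest first that gives Permian, Triassic.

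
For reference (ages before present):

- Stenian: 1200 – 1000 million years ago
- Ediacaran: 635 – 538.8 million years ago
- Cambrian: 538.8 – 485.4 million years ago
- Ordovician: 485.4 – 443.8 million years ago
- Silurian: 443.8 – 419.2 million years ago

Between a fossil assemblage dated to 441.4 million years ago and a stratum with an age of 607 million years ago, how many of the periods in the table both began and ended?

2

The older date is 607 Ma and the younger is 441.4 Ma.
Periods with start < 607 and end > 441.4 Ma: Cambrian (538.8–485.4), Ordovician (485.4–443.8).
That is 2 complete periods.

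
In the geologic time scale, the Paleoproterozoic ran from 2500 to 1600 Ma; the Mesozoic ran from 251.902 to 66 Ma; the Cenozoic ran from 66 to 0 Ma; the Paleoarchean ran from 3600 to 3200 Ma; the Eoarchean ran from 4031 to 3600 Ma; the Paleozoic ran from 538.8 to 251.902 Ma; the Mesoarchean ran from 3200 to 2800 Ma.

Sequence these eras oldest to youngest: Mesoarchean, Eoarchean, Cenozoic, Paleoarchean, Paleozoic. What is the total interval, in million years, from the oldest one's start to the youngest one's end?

Eoarchean, Paleoarchean, Mesoarchean, Paleozoic, Cenozoic; total span 4031 Myr

From the excerpt: Mesoarchean 3200–2800; Eoarchean 4031–3600; Cenozoic 66–0; Paleoarchean 3600–3200; Paleozoic 538.8–251.902 (Ma).
Larger Ma is earlier, so the oldest is Eoarchean and the youngest is Cenozoic; oldest to youngest: Eoarchean, Paleoarchean, Mesoarchean, Paleozoic, Cenozoic.
Oldest start 4031 minus youngest end 0 gives 4031 Myr overall.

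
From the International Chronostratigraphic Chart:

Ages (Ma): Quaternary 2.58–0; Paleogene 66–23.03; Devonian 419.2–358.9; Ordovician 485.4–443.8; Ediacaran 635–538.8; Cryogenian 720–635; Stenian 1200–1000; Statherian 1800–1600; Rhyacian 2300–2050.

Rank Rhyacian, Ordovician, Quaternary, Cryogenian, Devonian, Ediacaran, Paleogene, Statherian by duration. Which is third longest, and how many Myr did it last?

Ediacaran, 96.2 million years

Durations: Rhyacian 250; Ordovician 41.6; Quaternary 2.58; Cryogenian 85; Devonian 60.3; Ediacaran 96.2; Paleogene 42.97; Statherian 200 Myr.
Sorted longest-first: Rhyacian (250), Statherian (200), Ediacaran (96.2), Cryogenian (85), Devonian (60.3), Paleogene (42.97), Ordovician (41.6), Quaternary (2.58).
The third longest is Ediacaran at 96.2 Myr.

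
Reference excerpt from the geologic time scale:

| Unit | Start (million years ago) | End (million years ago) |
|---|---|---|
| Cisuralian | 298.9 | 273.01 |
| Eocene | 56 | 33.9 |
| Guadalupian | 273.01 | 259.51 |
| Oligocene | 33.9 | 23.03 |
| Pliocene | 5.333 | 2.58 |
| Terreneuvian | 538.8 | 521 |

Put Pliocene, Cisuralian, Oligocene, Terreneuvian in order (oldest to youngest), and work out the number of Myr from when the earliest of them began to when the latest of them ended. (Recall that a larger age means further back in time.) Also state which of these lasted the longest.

Terreneuvian → Cisuralian → Oligocene → Pliocene; total span 536.22 Myr; longest is Cisuralian

From the excerpt: Pliocene 5.333–2.58; Cisuralian 298.9–273.01; Oligocene 33.9–23.03; Terreneuvian 538.8–521 (Ma).
Larger Ma is earlier, so the oldest is Terreneuvian and the youngest is Pliocene; oldest to youngest: Terreneuvian, Cisuralian, Oligocene, Pliocene.
Oldest start 538.8 minus youngest end 2.58 gives 536.22 Myr overall.
Individual lengths (start − end): Oligocene 10.87; Cisuralian 25.89; Terreneuvian 17.8; Pliocene 2.753. The largest is Cisuralian at 25.89 Myr.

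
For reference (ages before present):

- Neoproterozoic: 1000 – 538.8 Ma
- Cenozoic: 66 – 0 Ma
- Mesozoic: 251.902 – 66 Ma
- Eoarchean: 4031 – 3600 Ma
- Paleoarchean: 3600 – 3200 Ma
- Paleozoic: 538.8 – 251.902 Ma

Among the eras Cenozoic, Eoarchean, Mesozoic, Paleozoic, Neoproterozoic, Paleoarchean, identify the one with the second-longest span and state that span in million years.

Start − end for each: Cenozoic 66 − 0 = 66; Eoarchean 4031 − 3600 = 431; Mesozoic 251.902 − 66 = 185.902; Paleozoic 538.8 − 251.902 = 286.898; Neoproterozoic 1000 − 538.8 = 461.2; Paleoarchean 3600 − 3200 = 400.
Ranking these from longest: Neoproterozoic > Eoarchean > Paleoarchean > Paleozoic > Mesozoic > Cenozoic.
Position 2 in that ranking is Eoarchean, which lasted 431 Myr.

Eoarchean, 431 million years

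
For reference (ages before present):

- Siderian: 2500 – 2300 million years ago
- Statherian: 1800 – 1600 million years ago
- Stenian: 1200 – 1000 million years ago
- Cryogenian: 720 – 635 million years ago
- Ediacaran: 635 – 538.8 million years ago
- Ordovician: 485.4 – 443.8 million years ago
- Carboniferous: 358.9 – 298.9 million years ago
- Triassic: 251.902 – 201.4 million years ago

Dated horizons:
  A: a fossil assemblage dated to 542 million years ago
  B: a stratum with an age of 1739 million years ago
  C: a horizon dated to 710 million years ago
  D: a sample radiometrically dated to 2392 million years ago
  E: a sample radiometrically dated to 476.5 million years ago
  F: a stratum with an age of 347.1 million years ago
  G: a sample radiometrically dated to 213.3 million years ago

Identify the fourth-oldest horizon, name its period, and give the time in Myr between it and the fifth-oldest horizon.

A, in the Ediacaran; 65.5 million years to E

Larger Ma means older, so oldest first: D 2392 > B 1739 > C 710 > A 542 > E 476.5 > F 347.1 > G 213.3.
Counting 4 along gives A (542 Ma); the excerpt puts that inside the Ediacaran, 635–538.8 Ma.
Next in line is E (476.5 Ma), and 542 − 476.5 = 65.5 Myr.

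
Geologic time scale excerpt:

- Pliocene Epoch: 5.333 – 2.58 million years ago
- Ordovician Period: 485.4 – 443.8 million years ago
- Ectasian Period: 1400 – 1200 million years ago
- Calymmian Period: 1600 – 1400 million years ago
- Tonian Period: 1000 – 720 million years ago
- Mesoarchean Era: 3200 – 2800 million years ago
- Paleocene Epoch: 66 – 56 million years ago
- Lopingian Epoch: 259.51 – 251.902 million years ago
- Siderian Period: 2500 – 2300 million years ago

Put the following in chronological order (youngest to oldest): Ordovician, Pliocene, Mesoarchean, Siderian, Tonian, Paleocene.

Pliocene, Paleocene, Ordovician, Tonian, Siderian, Mesoarchean

The oldest of these is Mesoarchean (starts 3200 Ma) and the youngest is Pliocene (ends 2.58 Ma).
In between, by decreasing start age: Siderian (2500), Tonian (1000), Ordovician (485.4), Paleocene (66).
Listing youngest first means reversing that sequence.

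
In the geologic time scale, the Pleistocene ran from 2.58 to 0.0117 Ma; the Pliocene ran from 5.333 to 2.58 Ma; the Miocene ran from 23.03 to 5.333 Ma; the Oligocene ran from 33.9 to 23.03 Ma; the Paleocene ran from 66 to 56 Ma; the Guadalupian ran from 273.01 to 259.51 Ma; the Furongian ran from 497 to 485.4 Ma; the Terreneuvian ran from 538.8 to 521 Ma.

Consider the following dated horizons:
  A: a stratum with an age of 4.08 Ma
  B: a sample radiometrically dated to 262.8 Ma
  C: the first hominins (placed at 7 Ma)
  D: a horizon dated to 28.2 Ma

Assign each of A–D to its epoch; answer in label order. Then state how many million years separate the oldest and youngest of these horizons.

Match each age against the start–end ranges in the excerpt: A = 4.08 Ma → Pliocene (5.333–2.58); B = 262.8 Ma → Guadalupian (273.01–259.51); C = 7 Ma → Miocene (23.03–5.333); D = 28.2 Ma → Oligocene (33.9–23.03).
The largest age is 262.8 Ma and the smallest is 4.08 Ma; their difference is 258.72 Myr.

A — Pliocene; B — Guadalupian; C — Miocene; D — Oligocene; span 258.72 million years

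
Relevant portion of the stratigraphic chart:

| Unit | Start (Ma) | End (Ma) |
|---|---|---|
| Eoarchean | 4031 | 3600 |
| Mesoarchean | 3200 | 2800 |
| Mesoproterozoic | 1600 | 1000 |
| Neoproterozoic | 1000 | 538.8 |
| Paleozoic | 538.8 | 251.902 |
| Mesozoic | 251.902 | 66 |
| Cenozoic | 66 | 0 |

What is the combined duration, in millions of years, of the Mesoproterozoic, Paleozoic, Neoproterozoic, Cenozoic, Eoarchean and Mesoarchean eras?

Duration is start − end for each: (1600 − 1000) + (538.8 − 251.902) + (1000 − 538.8) + (66 − 0) + (4031 − 3600) + (3200 − 2800).
That is 600 + 286.898 + 461.2 + 66 + 431 + 400, which totals 2245.098 million years.

2245.098 million years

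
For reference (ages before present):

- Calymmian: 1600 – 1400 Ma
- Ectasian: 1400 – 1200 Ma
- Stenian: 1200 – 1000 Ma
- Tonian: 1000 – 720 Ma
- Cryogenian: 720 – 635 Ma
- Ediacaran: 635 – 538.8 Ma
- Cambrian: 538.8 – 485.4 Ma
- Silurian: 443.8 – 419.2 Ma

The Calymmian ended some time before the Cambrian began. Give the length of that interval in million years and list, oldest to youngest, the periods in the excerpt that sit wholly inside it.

861.2 million years; Ectasian, Stenian, Tonian, Cryogenian, Ediacaran

The Calymmian closes at 1400 Ma and the Cambrian opens at 538.8 Ma, so the interval is 1400 − 538.8 = 861.2 Myr.
A period fits inside if it starts at or after 1400 Ma and ends at or before 538.8 Ma; oldest first that gives Ectasian, Stenian, Tonian, Cryogenian, Ediacaran.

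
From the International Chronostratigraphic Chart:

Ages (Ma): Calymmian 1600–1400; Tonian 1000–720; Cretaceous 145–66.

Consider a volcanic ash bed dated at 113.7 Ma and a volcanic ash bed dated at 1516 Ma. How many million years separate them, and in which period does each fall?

Elapsed time: 1516 − 113.7 = 1402.3 Myr.
113.7 Ma lies within 145–66 Ma: Cretaceous.
1516 Ma lies within 1600–1400 Ma: Calymmian.

1402.3 million years apart; the first in the Cretaceous, the second in the Calymmian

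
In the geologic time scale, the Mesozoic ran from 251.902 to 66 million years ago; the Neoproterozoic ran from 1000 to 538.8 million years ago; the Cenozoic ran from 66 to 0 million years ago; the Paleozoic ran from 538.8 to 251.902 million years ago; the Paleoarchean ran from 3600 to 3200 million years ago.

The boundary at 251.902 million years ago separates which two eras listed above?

Paleozoic and Mesozoic

The Paleozoic ends at 251.902 million years ago and the Mesozoic begins at 251.902 million years ago, so they share that boundary.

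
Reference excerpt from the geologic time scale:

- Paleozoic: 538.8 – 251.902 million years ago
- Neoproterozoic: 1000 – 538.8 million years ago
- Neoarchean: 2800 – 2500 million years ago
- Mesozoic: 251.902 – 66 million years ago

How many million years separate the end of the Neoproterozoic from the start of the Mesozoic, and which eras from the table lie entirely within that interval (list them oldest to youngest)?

286.898 million years; Paleozoic

The Neoproterozoic closes at 538.8 Ma and the Mesozoic opens at 251.902 Ma, so the interval is 538.8 − 251.902 = 286.898 Myr.
An era fits inside if it starts at or after 538.8 Ma and ends at or before 251.902 Ma; oldest first that gives Paleozoic.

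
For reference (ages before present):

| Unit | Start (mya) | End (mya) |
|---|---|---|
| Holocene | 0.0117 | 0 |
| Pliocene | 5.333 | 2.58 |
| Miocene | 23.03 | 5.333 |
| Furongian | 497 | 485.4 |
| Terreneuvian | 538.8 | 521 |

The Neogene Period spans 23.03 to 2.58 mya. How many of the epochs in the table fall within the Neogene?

Epochs inside 23.03–2.58 Ma: Miocene, Pliocene — 2 in total.

2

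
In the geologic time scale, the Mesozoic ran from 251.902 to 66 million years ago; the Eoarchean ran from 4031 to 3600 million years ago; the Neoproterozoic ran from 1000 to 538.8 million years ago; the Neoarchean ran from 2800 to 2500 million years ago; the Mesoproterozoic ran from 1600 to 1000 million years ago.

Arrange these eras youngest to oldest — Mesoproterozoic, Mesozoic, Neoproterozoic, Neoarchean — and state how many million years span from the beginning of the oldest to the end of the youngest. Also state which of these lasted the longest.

Mesozoic, Neoproterozoic, Mesoproterozoic, Neoarchean; total span 2734 Myr; longest is Mesoproterozoic

From the excerpt: Mesoproterozoic 1600–1000; Mesozoic 251.902–66; Neoproterozoic 1000–538.8; Neoarchean 2800–2500 (Ma).
Larger Ma is earlier, so the oldest is Neoarchean and the youngest is Mesozoic; youngest to oldest: Mesozoic, Neoproterozoic, Mesoproterozoic, Neoarchean.
Oldest start 2800 minus youngest end 66 gives 2734 Myr overall.
Individual lengths (start − end): Mesozoic 185.902; Mesoproterozoic 600; Neoproterozoic 461.2; Neoarchean 300. The largest is Mesoproterozoic at 600 Myr.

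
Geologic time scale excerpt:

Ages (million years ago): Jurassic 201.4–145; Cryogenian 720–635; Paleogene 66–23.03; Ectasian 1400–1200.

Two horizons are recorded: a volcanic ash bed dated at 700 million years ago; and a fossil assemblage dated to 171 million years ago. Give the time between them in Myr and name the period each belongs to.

Elapsed time: 700 − 171 = 529 Myr.
700 Ma lies within 720–635 Ma: Cryogenian.
171 Ma lies within 201.4–145 Ma: Jurassic.

529 million years apart; the first in the Cryogenian, the second in the Jurassic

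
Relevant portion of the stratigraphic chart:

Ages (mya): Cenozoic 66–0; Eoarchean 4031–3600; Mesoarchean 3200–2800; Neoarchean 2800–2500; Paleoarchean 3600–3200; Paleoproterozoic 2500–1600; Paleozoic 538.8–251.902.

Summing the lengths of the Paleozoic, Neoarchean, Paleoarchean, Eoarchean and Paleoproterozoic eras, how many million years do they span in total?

Duration is start − end for each: (538.8 − 251.902) + (2800 − 2500) + (3600 − 3200) + (4031 − 3600) + (2500 − 1600).
That is 286.898 + 300 + 400 + 431 + 900, which totals 2317.898 million years.

2317.898 million years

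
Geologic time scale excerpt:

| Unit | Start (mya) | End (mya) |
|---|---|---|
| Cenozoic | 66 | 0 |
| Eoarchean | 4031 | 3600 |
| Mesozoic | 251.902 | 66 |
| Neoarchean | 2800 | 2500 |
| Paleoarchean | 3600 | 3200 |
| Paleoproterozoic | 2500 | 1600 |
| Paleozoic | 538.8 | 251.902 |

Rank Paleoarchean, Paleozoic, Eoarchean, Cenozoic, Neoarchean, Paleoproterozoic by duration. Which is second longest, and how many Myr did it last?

Durations: Paleoarchean 400; Paleozoic 286.898; Eoarchean 431; Cenozoic 66; Neoarchean 300; Paleoproterozoic 900 Myr.
Sorted longest-first: Paleoproterozoic (900), Eoarchean (431), Paleoarchean (400), Neoarchean (300), Paleozoic (286.898), Cenozoic (66).
The second longest is Eoarchean at 431 Myr.

Eoarchean, 431 million years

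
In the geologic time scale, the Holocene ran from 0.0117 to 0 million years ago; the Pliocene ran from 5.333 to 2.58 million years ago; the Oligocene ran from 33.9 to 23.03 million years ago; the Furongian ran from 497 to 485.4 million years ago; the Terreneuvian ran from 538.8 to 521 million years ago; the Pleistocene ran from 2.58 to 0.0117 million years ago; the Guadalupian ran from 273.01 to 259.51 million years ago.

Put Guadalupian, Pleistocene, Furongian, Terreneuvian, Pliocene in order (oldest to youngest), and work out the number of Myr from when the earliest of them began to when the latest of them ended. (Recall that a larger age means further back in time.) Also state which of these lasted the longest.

Start ages (Ma): Terreneuvian 538.8, Furongian 497, Guadalupian 273.01, Pliocene 5.333, Pleistocene 2.58.
Ordered oldest to youngest: Terreneuvian, Furongian, Guadalupian, Pliocene, Pleistocene.
Span = 538.8 − 0.0117 = 538.7883 Myr.
Durations: Guadalupian 13.5, Terreneuvian 17.8, Pliocene 2.753, Pleistocene 2.5683, Furongian 11.6 → longest is Terreneuvian (17.8 Myr).

Terreneuvian → Furongian → Guadalupian → Pliocene → Pleistocene; total span 538.7883 Myr; longest is Terreneuvian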